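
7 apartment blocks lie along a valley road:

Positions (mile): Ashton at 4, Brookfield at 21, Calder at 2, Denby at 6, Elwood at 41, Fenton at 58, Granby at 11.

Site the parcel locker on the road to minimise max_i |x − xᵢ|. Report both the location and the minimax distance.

The 1-center on a line is the midpoint of the two extreme points: leftmost at 2, rightmost at 58.
Optimal location = (2 + 58)/2 = 30; maximum distance = (58 − 2)/2 = 28.

location 30, max distance 28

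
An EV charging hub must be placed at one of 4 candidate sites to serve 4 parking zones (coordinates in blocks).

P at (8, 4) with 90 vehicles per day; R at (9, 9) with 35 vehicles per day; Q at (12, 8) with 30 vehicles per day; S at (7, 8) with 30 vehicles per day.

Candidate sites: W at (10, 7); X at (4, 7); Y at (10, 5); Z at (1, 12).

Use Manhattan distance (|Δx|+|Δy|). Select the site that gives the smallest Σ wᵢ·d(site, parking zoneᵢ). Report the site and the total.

Total weighted distance at each candidate:
  W (10, 7): total = 765
  X (4, 7): total = 1265
  Y (10, 5): total = 775
  Z (1, 12): total = 2485
Minimum is at W with total 765 blocks.

W, total 765 blocks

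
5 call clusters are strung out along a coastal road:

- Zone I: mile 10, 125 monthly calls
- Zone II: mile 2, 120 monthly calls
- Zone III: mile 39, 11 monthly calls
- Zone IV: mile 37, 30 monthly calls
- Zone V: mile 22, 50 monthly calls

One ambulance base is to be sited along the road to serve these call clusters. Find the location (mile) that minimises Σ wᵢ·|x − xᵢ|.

x = 10

For a sum of weighted absolute distances on a line, the optimum is the weighted median (not the mean). Total weight W = 336; half-weight = 168.
Sort by position and accumulate weight:
  mile 2 (Zone II, w=120) → cum 120
  mile 10 (Zone I, w=125) → cum 245  ≥ 168 → median here
  mile 22 (Zone V, w=50) → cum 295
  mile 37 (Zone IV, w=30) → cum 325
  mile 39 (Zone III, w=11) → cum 336
Optimal location: mile 10.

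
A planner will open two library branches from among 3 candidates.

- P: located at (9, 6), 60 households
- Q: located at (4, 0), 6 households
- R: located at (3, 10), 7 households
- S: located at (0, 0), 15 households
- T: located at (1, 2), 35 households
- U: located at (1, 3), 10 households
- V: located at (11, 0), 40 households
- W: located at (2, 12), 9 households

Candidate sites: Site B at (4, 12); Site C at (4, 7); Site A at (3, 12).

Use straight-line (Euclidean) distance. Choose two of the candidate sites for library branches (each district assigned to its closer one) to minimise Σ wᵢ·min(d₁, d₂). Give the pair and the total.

{Site C, Site A}, total 1141.9

Evaluate every pair (each demand assigned to the nearer of the two):
  {Site C, Site A}: total = 1141.9
  {Site B, Site C}: total = 1152.6
  {Site B, Site A}: total = 1754.0
Best pair: {Site C, Site A} with total 1141.9.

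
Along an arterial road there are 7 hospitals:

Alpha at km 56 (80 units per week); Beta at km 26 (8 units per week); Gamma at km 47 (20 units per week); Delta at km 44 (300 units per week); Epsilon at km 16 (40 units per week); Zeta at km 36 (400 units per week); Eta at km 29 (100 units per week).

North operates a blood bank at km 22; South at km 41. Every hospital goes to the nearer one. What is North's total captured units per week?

The indifferent point is the midpoint (22+41)/2 = 31.5; hospitals left of it (closer to North at 22) go to North, those right go to South.
  Epsilon at 16 (w=40) → North
  Beta at 26 (w=8) → North
  Eta at 29 (w=100) → North
  Zeta at 36 (w=400) → South
  Delta at 44 (w=300) → South
  Gamma at 47 (w=20) → South
  Alpha at 56 (w=80) → South
North captures 148; South captures 800.

148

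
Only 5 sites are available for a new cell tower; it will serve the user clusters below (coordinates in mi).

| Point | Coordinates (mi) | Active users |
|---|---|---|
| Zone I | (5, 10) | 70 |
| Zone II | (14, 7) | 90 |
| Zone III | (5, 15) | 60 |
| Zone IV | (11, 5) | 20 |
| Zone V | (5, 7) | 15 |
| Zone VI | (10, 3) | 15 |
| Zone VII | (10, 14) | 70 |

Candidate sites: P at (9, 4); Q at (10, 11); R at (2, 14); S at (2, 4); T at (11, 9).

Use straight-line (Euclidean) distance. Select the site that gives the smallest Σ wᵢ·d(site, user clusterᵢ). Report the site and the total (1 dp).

Total weighted distance at each candidate:
  P (9, 4): total = 2576.3
  Q (10, 11): total = 1797.9
  R (2, 14): total = 2922.9
  S (2, 4): total = 3529.0
  T (11, 9): total = 1882.5
Minimum is at Q with total 1797.9 mi.

Q, total 1797.9 mi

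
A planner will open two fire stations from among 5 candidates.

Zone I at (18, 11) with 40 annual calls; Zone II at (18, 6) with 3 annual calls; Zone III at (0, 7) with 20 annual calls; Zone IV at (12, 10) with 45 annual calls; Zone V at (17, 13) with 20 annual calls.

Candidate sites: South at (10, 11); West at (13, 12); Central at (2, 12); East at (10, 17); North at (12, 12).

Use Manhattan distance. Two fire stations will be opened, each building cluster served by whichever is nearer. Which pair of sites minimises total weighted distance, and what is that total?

Evaluate every pair (each demand assigned to the nearer of the two):
  {West, Central}: total = 648
  {Central, North}: total = 666
  {South, West}: total = 788
  {West, North}: total = 803
  {South, North}: total = 806
  {South, Central}: total = 814
  {East, North}: total = 866
  {West, East}: total = 868
  {South, East}: total = 954
  {Central, East}: total = 1382
Best pair: {West, Central} with total 648.

{West, Central}, total 648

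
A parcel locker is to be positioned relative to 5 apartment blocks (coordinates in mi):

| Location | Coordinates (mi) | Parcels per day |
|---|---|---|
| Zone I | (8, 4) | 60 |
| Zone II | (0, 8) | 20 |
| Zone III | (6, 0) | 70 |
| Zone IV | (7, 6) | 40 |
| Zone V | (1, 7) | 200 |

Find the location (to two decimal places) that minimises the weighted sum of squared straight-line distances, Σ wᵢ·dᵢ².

(3.54, 5.23)

The minimiser of Σwᵢ‖p−pᵢ‖² is the weighted centroid p* = (Σwᵢpᵢ)/(Σwᵢ).
Σwᵢ = 390.
Σwᵢxᵢ = 60·8 + 20·0 + 70·6 + 40·7 + 200·1 = 1380.
Σwᵢyᵢ = 60·4 + 20·8 + 70·0 + 40·6 + 200·7 = 2040.
x* = 1380/390 = 3.54, y* = 2040/390 = 5.23.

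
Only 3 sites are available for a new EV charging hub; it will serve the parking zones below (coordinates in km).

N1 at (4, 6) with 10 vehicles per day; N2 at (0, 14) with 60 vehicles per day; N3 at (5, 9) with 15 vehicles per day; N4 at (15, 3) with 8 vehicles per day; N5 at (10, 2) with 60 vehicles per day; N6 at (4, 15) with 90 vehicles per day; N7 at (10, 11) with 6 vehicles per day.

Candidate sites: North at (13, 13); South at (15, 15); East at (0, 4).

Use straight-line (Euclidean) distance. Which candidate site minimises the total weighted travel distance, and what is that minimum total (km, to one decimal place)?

East, total 2609.6 km

Total weighted distance at each candidate:
  North (13, 13): total = 2647.6
  South (15, 15): total = 3179.2
  East (0, 4): total = 2609.6
Minimum is at East with total 2609.6 km.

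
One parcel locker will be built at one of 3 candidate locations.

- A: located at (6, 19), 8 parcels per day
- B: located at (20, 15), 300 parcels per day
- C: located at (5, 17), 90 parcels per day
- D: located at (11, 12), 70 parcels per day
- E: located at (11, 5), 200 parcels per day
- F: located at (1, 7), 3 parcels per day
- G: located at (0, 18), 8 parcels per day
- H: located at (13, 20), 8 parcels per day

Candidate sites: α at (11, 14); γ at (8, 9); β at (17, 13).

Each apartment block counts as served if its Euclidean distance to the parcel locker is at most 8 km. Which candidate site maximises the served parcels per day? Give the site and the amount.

β, covering 370

Coverage radius r = 8 km; a point is covered iff (Δx)²+(Δy)² ≤ 8² = 64.
  α (11, 14): covers {A, C, D, H} → 176
  γ (8, 9): covers {D, E, F} → 273
  β (17, 13): covers {B, D} → 370
Maximum coverage at β: 370 parcels per day.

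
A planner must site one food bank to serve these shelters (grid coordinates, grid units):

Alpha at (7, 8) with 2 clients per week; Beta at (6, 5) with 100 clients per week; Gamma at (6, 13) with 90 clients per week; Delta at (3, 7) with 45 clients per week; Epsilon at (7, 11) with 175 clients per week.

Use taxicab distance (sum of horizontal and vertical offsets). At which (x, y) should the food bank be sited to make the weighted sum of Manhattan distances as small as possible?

(6, 11)

Manhattan distance separates: Σwᵢ(|x−xᵢ|+|y−yᵢ|) = Σwᵢ|x−xᵢ| + Σwᵢ|y−yᵢ|, so x and y are optimised independently as 1-D weighted medians.
Total weight W = 412; half = 206.
x-coordinate, sorted with cumulative weight:
  x=3 (Delta, w=45) cum 45
  x=6 (Beta, w=100) cum 145
  x=6 (Gamma, w=90) cum 235  ← median
  x=7 (Alpha, w=2) cum 237
  x=7 (Epsilon, w=175) cum 412
⇒ x* = 6
y-coordinate, sorted with cumulative weight:
  y=5 (Beta, w=100) cum 100
  y=7 (Delta, w=45) cum 145
  y=8 (Alpha, w=2) cum 147
  y=11 (Epsilon, w=175) cum 322  ← median
  y=13 (Gamma, w=90) cum 412
⇒ y* = 11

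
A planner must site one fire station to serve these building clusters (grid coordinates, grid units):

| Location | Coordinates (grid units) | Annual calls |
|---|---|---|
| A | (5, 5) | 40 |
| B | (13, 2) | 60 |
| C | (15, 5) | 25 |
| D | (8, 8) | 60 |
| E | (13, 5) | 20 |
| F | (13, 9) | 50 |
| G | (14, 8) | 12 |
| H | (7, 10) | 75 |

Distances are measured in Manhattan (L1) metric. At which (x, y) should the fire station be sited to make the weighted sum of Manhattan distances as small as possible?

Manhattan distance separates: Σwᵢ(|x−xᵢ|+|y−yᵢ|) = Σwᵢ|x−xᵢ| + Σwᵢ|y−yᵢ|, so x and y are optimised independently as 1-D weighted medians.
Total weight W = 342; half = 171.
x-coordinate, sorted with cumulative weight:
  x=5 (A, w=40) cum 40
  x=7 (H, w=75) cum 115
  x=8 (D, w=60) cum 175  ← median
  x=13 (B, w=60) cum 235
  x=13 (E, w=20) cum 255
  x=13 (F, w=50) cum 305
  x=14 (G, w=12) cum 317
  x=15 (C, w=25) cum 342
⇒ x* = 8
y-coordinate, sorted with cumulative weight:
  y=2 (B, w=60) cum 60
  y=5 (A, w=40) cum 100
  y=5 (C, w=25) cum 125
  y=5 (E, w=20) cum 145
  y=8 (D, w=60) cum 205  ← median
  y=8 (G, w=12) cum 217
  y=9 (F, w=50) cum 267
  y=10 (H, w=75) cum 342
⇒ y* = 8

(8, 8)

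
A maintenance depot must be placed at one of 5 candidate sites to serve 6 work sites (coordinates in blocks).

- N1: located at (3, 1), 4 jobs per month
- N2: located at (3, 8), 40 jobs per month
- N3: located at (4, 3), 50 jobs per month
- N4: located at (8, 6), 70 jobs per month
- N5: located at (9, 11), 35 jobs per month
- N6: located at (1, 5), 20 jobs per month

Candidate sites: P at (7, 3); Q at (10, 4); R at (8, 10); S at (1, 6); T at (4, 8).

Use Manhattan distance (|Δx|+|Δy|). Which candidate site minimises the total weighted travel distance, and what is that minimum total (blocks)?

Total weighted distance at each candidate:
  P (7, 3): total = 1324
  Q (10, 4): total = 1590
  R (8, 10): total = 1476
  S (1, 6): total = 1453
  T (4, 8): total = 1142
Minimum is at T with total 1142 blocks.

T, total 1142 blocks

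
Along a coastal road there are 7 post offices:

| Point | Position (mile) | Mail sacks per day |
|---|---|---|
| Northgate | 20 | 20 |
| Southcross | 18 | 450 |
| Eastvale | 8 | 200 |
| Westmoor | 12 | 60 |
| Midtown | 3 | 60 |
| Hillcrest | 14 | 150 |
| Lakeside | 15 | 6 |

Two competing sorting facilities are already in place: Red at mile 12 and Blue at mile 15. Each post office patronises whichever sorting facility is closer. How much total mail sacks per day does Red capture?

The indifferent point is the midpoint (12+15)/2 = 13.5; post offices left of it (closer to Red at 12) go to Red, those right go to Blue.
  Midtown at 3 (w=60) → Red
  Eastvale at 8 (w=200) → Red
  Westmoor at 12 (w=60) → Red
  Hillcrest at 14 (w=150) → Blue
  Lakeside at 15 (w=6) → Blue
  Southcross at 18 (w=450) → Blue
  Northgate at 20 (w=20) → Blue
Red captures 320; Blue captures 626.

320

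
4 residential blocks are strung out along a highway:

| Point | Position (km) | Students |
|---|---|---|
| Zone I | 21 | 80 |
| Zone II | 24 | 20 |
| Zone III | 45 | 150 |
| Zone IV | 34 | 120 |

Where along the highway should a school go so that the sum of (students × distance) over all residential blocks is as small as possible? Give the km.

For a sum of weighted absolute distances on a line, the optimum is the weighted median (not the mean). Total weight W = 370; half-weight = 185.
Sort by position and accumulate weight:
  km 21 (Zone I, w=80) → cum 80
  km 24 (Zone II, w=20) → cum 100
  km 34 (Zone IV, w=120) → cum 220  ≥ 185 → median here
  km 45 (Zone III, w=150) → cum 370
Optimal location: km 34.

x = 34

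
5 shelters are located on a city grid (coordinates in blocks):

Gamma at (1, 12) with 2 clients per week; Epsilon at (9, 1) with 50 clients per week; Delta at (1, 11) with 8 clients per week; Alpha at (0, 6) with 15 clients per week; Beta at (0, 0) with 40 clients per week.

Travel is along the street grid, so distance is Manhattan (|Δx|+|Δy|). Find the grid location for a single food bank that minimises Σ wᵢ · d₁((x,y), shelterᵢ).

(1, 1)

Manhattan distance separates: Σwᵢ(|x−xᵢ|+|y−yᵢ|) = Σwᵢ|x−xᵢ| + Σwᵢ|y−yᵢ|, so x and y are optimised independently as 1-D weighted medians.
Total weight W = 115; half = 57.5.
x-coordinate, sorted with cumulative weight:
  x=0 (Alpha, w=15) cum 15
  x=0 (Beta, w=40) cum 55
  x=1 (Gamma, w=2) cum 57
  x=1 (Delta, w=8) cum 65  ← median
  x=9 (Epsilon, w=50) cum 115
⇒ x* = 1
y-coordinate, sorted with cumulative weight:
  y=0 (Beta, w=40) cum 40
  y=1 (Epsilon, w=50) cum 90  ← median
  y=6 (Alpha, w=15) cum 105
  y=11 (Delta, w=8) cum 113
  y=12 (Gamma, w=2) cum 115
⇒ y* = 1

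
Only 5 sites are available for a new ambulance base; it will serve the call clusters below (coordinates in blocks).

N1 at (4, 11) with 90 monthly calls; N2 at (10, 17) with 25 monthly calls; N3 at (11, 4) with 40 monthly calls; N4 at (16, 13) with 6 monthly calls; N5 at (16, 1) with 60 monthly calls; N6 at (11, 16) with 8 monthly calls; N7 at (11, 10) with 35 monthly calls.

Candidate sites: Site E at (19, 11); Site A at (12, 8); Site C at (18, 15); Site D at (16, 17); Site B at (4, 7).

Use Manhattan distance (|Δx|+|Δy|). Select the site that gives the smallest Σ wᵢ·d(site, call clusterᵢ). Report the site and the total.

Site A, total 2356 blocks

Total weighted distance at each candidate:
  Site E (19, 11): total = 3554
  Site A (12, 8): total = 2356
  Site C (18, 15): total = 4058
  Site D (16, 17): total = 3942
  Site B (4, 7): total = 2826
Minimum is at Site A with total 2356 blocks.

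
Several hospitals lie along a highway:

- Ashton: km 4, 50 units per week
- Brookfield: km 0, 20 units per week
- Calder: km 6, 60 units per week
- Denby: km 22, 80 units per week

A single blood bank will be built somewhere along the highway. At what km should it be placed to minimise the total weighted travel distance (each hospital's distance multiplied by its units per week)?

For a sum of weighted absolute distances on a line, the optimum is the weighted median (not the mean). Total weight W = 210; half-weight = 105.
Sort by position and accumulate weight:
  km 0 (Brookfield, w=20) → cum 20
  km 4 (Ashton, w=50) → cum 70
  km 6 (Calder, w=60) → cum 130  ≥ 105 → median here
  km 22 (Denby, w=80) → cum 210
Optimal location: km 6.

x = 6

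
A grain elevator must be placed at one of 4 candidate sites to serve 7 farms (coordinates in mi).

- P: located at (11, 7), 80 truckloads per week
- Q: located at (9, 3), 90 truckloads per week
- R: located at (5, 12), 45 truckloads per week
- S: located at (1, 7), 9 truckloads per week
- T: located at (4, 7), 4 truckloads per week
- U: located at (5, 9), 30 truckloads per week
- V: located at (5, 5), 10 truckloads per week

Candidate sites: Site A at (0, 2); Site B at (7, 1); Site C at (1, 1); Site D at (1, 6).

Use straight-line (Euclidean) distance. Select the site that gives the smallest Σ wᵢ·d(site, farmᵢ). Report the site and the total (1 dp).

Total weighted distance at each candidate:
  Site A (0, 2): total = 2672.6
  Site B (7, 1): total = 1729.9
  Site C (1, 1): total = 2607.6
  Site D (1, 6): total = 2110.3
Minimum is at Site B with total 1729.9 mi.

Site B, total 1729.9 mi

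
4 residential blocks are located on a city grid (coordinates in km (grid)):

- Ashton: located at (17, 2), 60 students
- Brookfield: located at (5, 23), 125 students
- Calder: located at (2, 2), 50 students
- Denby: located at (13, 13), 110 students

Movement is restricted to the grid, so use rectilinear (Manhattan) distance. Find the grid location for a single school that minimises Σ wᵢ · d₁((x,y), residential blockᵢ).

(5, 13)

Manhattan distance separates: Σwᵢ(|x−xᵢ|+|y−yᵢ|) = Σwᵢ|x−xᵢ| + Σwᵢ|y−yᵢ|, so x and y are optimised independently as 1-D weighted medians.
Total weight W = 345; half = 172.5.
x-coordinate, sorted with cumulative weight:
  x=2 (Calder, w=50) cum 50
  x=5 (Brookfield, w=125) cum 175  ← median
  x=13 (Denby, w=110) cum 285
  x=17 (Ashton, w=60) cum 345
⇒ x* = 5
y-coordinate, sorted with cumulative weight:
  y=2 (Ashton, w=60) cum 60
  y=2 (Calder, w=50) cum 110
  y=13 (Denby, w=110) cum 220  ← median
  y=23 (Brookfield, w=125) cum 345
⇒ y* = 13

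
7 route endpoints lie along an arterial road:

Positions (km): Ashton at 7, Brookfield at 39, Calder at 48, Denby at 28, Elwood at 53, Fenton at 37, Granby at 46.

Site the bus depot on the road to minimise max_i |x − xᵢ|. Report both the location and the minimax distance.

The 1-center on a line is the midpoint of the two extreme points: leftmost at 7, rightmost at 53.
Optimal location = (7 + 53)/2 = 30; maximum distance = (53 − 7)/2 = 23.

location 30, max distance 23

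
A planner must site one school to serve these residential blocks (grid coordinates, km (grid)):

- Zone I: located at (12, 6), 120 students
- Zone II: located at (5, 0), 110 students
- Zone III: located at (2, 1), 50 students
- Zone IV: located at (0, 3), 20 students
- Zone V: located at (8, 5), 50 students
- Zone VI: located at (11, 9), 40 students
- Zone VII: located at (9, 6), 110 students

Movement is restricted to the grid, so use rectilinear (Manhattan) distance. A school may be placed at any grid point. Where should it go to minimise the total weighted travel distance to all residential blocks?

(9, 6)

Manhattan distance separates: Σwᵢ(|x−xᵢ|+|y−yᵢ|) = Σwᵢ|x−xᵢ| + Σwᵢ|y−yᵢ|, so x and y are optimised independently as 1-D weighted medians.
Total weight W = 500; half = 250.
x-coordinate, sorted with cumulative weight:
  x=0 (Zone IV, w=20) cum 20
  x=2 (Zone III, w=50) cum 70
  x=5 (Zone II, w=110) cum 180
  x=8 (Zone V, w=50) cum 230
  x=9 (Zone VII, w=110) cum 340  ← median
  x=11 (Zone VI, w=40) cum 380
  x=12 (Zone I, w=120) cum 500
⇒ x* = 9
y-coordinate, sorted with cumulative weight:
  y=0 (Zone II, w=110) cum 110
  y=1 (Zone III, w=50) cum 160
  y=3 (Zone IV, w=20) cum 180
  y=5 (Zone V, w=50) cum 230
  y=6 (Zone I, w=120) cum 350  ← median
  y=6 (Zone VII, w=110) cum 460
  y=9 (Zone VI, w=40) cum 500
⇒ y* = 6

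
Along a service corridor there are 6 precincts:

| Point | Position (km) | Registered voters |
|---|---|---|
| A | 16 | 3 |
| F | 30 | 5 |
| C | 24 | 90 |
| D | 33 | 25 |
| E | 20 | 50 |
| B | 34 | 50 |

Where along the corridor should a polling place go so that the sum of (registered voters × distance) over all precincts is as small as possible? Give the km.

For a sum of weighted absolute distances on a line, the optimum is the weighted median (not the mean). Total weight W = 223; half-weight = 111.5.
Sort by position and accumulate weight:
  km 16 (A, w=3) → cum 3
  km 20 (E, w=50) → cum 53
  km 24 (C, w=90) → cum 143  ≥ 111.5 → median here
  km 30 (F, w=5) → cum 148
  km 33 (D, w=25) → cum 173
  km 34 (B, w=50) → cum 223
Optimal location: km 24.

x = 24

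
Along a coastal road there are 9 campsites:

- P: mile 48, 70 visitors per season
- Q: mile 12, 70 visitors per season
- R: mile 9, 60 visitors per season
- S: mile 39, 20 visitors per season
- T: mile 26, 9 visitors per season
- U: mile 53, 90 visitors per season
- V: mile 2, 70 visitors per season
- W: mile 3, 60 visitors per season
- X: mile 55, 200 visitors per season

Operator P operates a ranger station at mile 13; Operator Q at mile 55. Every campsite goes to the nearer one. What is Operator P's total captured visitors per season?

The indifferent point is the midpoint (13+55)/2 = 34; campsites left of it (closer to Operator P at 13) go to Operator P, those right go to Operator Q.
  V at 2 (w=70) → Operator P
  W at 3 (w=60) → Operator P
  R at 9 (w=60) → Operator P
  Q at 12 (w=70) → Operator P
  T at 26 (w=9) → Operator P
  S at 39 (w=20) → Operator Q
  P at 48 (w=70) → Operator Q
  U at 53 (w=90) → Operator Q
  X at 55 (w=200) → Operator Q
Operator P captures 269; Operator Q captures 380.

269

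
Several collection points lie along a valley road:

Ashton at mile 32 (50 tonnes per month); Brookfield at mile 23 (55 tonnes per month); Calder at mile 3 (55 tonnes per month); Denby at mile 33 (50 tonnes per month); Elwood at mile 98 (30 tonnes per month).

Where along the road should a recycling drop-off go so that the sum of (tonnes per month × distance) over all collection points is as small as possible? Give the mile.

x = 32

For a sum of weighted absolute distances on a line, the optimum is the weighted median (not the mean). Total weight W = 240; half-weight = 120.
Sort by position and accumulate weight:
  mile 3 (Calder, w=55) → cum 55
  mile 23 (Brookfield, w=55) → cum 110
  mile 32 (Ashton, w=50) → cum 160  ≥ 120 → median here
  mile 33 (Denby, w=50) → cum 210
  mile 98 (Elwood, w=30) → cum 240
Optimal location: mile 32.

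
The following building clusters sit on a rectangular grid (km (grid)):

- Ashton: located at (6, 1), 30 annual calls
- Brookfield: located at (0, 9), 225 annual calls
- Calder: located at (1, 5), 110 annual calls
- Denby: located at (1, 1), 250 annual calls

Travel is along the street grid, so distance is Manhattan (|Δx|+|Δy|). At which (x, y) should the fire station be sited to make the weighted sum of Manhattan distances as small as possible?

Manhattan distance separates: Σwᵢ(|x−xᵢ|+|y−yᵢ|) = Σwᵢ|x−xᵢ| + Σwᵢ|y−yᵢ|, so x and y are optimised independently as 1-D weighted medians.
Total weight W = 615; half = 307.5.
x-coordinate, sorted with cumulative weight:
  x=0 (Brookfield, w=225) cum 225
  x=1 (Calder, w=110) cum 335  ← median
  x=1 (Denby, w=250) cum 585
  x=6 (Ashton, w=30) cum 615
⇒ x* = 1
y-coordinate, sorted with cumulative weight:
  y=1 (Ashton, w=30) cum 30
  y=1 (Denby, w=250) cum 280
  y=5 (Calder, w=110) cum 390  ← median
  y=9 (Brookfield, w=225) cum 615
⇒ y* = 5

(1, 5)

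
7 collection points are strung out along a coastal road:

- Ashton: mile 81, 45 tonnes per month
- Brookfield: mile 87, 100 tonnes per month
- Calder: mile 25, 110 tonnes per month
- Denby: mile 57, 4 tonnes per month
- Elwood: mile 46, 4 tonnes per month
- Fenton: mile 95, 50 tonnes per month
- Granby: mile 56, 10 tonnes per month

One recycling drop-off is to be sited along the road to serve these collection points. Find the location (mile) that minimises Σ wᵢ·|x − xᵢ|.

x = 81

For a sum of weighted absolute distances on a line, the optimum is the weighted median (not the mean). Total weight W = 323; half-weight = 161.5.
Sort by position and accumulate weight:
  mile 25 (Calder, w=110) → cum 110
  mile 46 (Elwood, w=4) → cum 114
  mile 56 (Granby, w=10) → cum 124
  mile 57 (Denby, w=4) → cum 128
  mile 81 (Ashton, w=45) → cum 173  ≥ 161.5 → median here
  mile 87 (Brookfield, w=100) → cum 273
  mile 95 (Fenton, w=50) → cum 323
Optimal location: mile 81.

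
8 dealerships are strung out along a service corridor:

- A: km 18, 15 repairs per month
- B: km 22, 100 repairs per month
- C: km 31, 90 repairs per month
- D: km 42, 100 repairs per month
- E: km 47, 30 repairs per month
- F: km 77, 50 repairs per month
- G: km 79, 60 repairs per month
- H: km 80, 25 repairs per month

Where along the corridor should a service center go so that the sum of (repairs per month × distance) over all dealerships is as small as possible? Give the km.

x = 42

For a sum of weighted absolute distances on a line, the optimum is the weighted median (not the mean). Total weight W = 470; half-weight = 235.
Sort by position and accumulate weight:
  km 18 (A, w=15) → cum 15
  km 22 (B, w=100) → cum 115
  km 31 (C, w=90) → cum 205
  km 42 (D, w=100) → cum 305  ≥ 235 → median here
  km 47 (E, w=30) → cum 335
  km 77 (F, w=50) → cum 385
  km 79 (G, w=60) → cum 445
  km 80 (H, w=25) → cum 470
Optimal location: km 42.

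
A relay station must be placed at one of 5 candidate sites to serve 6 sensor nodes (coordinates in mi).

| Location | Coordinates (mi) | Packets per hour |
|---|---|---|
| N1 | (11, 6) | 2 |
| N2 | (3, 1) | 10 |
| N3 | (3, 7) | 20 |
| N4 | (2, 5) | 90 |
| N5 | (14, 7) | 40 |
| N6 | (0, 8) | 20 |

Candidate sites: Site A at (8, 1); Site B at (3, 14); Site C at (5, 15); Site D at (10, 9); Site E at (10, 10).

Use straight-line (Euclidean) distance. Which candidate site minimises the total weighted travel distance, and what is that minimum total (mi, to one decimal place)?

Site A, total 1418.9 mi

Total weighted distance at each candidate:
  Site A (8, 1): total = 1418.9
  Site B (3, 14): total = 1763.3
  Site C (5, 15): total = 1921.3
  Site D (10, 9): total = 1443.1
  Site E (10, 10): total = 1527.6
Minimum is at Site A with total 1418.9 mi.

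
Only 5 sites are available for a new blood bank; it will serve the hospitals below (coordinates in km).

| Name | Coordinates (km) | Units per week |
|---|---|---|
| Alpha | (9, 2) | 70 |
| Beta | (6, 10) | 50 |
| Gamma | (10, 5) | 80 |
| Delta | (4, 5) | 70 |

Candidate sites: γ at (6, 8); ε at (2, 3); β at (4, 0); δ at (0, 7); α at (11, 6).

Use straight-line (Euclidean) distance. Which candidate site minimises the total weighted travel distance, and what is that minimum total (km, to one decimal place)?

γ, total 1222.0 km

Total weighted distance at each candidate:
  γ (6, 8): total = 1222.0
  ε (2, 3): total = 1755.8
  β (4, 0): total = 1861.7
  δ (0, 7): total = 2185.0
  α (11, 6): total = 1241.3
Minimum is at γ with total 1222.0 km.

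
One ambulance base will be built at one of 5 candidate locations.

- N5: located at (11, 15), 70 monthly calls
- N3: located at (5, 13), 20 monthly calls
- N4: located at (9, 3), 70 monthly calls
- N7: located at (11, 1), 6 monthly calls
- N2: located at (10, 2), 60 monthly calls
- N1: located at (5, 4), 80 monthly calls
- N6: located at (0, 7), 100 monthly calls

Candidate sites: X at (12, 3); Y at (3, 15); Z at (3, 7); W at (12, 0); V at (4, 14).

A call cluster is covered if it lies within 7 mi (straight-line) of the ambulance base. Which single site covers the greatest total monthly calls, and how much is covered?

Z, covering 200

Coverage radius r = 7 mi; a point is covered iff (Δx)²+(Δy)² ≤ 7² = 49.
  X (12, 3): covers {N4, N7, N2} → 136
  Y (3, 15): covers {N3} → 20
  Z (3, 7): covers {N3, N1, N6} → 200
  W (12, 0): covers {N4, N7, N2} → 136
  V (4, 14): covers {N3} → 20
Maximum coverage at Z: 200 monthly calls.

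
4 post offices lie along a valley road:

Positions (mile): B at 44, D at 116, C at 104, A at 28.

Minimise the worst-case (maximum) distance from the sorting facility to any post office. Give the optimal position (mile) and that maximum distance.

The 1-center on a line is the midpoint of the two extreme points: leftmost at 28, rightmost at 116.
Optimal location = (28 + 116)/2 = 72; maximum distance = (116 − 28)/2 = 44.

location 72, max distance 44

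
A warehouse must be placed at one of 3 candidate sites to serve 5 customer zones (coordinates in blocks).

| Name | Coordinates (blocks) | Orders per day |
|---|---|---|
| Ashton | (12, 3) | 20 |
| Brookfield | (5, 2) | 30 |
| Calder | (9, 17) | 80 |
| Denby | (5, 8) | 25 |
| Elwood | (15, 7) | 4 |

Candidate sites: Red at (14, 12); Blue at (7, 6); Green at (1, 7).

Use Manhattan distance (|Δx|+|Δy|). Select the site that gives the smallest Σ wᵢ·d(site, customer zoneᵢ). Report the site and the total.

Blue, total 1516 blocks

Total weighted distance at each candidate:
  Red (14, 12): total = 1939
  Blue (7, 6): total = 1516
  Green (1, 7): total = 2191
Minimum is at Blue with total 1516 blocks.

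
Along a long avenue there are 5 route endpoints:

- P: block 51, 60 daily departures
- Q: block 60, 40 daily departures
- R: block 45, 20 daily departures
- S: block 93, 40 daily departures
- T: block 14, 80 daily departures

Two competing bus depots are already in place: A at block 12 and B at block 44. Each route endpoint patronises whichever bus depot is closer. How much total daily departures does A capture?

80

The indifferent point is the midpoint (12+44)/2 = 28; route endpoints left of it (closer to A at 12) go to A, those right go to B.
  T at 14 (w=80) → A
  R at 45 (w=20) → B
  P at 51 (w=60) → B
  Q at 60 (w=40) → B
  S at 93 (w=40) → B
A captures 80; B captures 160.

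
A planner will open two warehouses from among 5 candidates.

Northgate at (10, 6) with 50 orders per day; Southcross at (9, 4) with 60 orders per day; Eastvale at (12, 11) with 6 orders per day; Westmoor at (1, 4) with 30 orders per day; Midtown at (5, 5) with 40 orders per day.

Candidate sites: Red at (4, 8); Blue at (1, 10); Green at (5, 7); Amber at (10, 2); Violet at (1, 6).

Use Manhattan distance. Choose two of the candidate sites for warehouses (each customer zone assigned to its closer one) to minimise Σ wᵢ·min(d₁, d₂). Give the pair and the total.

Evaluate every pair (each demand assigned to the nearer of the two):
  {Amber, Violet}: total = 706
  {Green, Amber}: total = 736
  {Red, Amber}: total = 816
  {Green, Violet}: total = 926
  {Blue, Amber}: total = 946
  {Blue, Green}: total = 1046
  {Red, Green}: total = 1076
  {Red, Violet}: total = 1226
  {Red, Blue}: total = 1346
  {Blue, Violet}: total = 1382
Best pair: {Amber, Violet} with total 706.

{Amber, Violet}, total 706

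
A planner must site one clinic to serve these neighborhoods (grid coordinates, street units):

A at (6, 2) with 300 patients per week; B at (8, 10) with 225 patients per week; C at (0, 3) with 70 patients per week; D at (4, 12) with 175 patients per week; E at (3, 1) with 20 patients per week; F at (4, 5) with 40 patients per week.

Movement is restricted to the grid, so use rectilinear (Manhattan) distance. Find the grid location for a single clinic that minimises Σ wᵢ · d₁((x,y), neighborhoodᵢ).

Manhattan distance separates: Σwᵢ(|x−xᵢ|+|y−yᵢ|) = Σwᵢ|x−xᵢ| + Σwᵢ|y−yᵢ|, so x and y are optimised independently as 1-D weighted medians.
Total weight W = 830; half = 415.
x-coordinate, sorted with cumulative weight:
  x=0 (C, w=70) cum 70
  x=3 (E, w=20) cum 90
  x=4 (D, w=175) cum 265
  x=4 (F, w=40) cum 305
  x=6 (A, w=300) cum 605  ← median
  x=8 (B, w=225) cum 830
⇒ x* = 6
y-coordinate, sorted with cumulative weight:
  y=1 (E, w=20) cum 20
  y=2 (A, w=300) cum 320
  y=3 (C, w=70) cum 390
  y=5 (F, w=40) cum 430  ← median
  y=10 (B, w=225) cum 655
  y=12 (D, w=175) cum 830
⇒ y* = 5

(6, 5)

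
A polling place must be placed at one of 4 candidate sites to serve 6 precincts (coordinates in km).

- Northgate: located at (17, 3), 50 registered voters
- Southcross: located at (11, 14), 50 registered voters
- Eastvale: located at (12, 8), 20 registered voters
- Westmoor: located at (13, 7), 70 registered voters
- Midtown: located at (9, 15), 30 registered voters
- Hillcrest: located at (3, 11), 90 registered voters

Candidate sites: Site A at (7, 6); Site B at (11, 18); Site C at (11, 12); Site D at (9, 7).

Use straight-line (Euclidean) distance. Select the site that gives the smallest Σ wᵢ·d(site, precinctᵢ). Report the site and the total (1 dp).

Site C, total 1934.0 km

Total weighted distance at each candidate:
  Site A (7, 6): total = 2355.6
  Site B (11, 18): total = 3056.3
  Site C (11, 12): total = 1934.0
  Site D (9, 7): total = 2043.5
Minimum is at Site C with total 1934.0 km.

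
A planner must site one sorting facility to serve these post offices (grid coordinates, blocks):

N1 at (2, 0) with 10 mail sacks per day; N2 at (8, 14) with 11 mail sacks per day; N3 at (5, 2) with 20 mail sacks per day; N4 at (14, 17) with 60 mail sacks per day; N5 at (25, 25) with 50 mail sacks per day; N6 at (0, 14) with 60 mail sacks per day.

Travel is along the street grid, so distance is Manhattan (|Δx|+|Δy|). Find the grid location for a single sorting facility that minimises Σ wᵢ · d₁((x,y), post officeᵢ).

(14, 17)

Manhattan distance separates: Σwᵢ(|x−xᵢ|+|y−yᵢ|) = Σwᵢ|x−xᵢ| + Σwᵢ|y−yᵢ|, so x and y are optimised independently as 1-D weighted medians.
Total weight W = 211; half = 105.5.
x-coordinate, sorted with cumulative weight:
  x=0 (N6, w=60) cum 60
  x=2 (N1, w=10) cum 70
  x=5 (N3, w=20) cum 90
  x=8 (N2, w=11) cum 101
  x=14 (N4, w=60) cum 161  ← median
  x=25 (N5, w=50) cum 211
⇒ x* = 14
y-coordinate, sorted with cumulative weight:
  y=0 (N1, w=10) cum 10
  y=2 (N3, w=20) cum 30
  y=14 (N2, w=11) cum 41
  y=14 (N6, w=60) cum 101
  y=17 (N4, w=60) cum 161  ← median
  y=25 (N5, w=50) cum 211
⇒ y* = 17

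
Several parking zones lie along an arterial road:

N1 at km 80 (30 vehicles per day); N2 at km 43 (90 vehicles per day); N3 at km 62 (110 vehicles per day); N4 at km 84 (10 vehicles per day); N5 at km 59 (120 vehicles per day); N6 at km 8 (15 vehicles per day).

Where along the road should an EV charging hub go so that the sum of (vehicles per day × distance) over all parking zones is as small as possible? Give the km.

For a sum of weighted absolute distances on a line, the optimum is the weighted median (not the mean). Total weight W = 375; half-weight = 187.5.
Sort by position and accumulate weight:
  km 8 (N6, w=15) → cum 15
  km 43 (N2, w=90) → cum 105
  km 59 (N5, w=120) → cum 225  ≥ 187.5 → median here
  km 62 (N3, w=110) → cum 335
  km 80 (N1, w=30) → cum 365
  km 84 (N4, w=10) → cum 375
Optimal location: km 59.

x = 59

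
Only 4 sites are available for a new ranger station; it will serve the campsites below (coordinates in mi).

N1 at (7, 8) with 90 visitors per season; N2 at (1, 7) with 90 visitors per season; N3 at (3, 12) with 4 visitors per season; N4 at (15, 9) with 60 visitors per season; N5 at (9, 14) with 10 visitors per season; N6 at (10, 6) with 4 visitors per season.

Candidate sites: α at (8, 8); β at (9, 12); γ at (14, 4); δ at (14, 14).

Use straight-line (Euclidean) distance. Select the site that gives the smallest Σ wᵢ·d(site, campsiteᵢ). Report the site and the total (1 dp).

α, total 1248.4 mi

Total weighted distance at each candidate:
  α (8, 8): total = 1248.4
  β (9, 12): total = 1722.4
  γ (14, 4): total = 2416.4
  δ (14, 14): total = 2595.0
Minimum is at α with total 1248.4 mi.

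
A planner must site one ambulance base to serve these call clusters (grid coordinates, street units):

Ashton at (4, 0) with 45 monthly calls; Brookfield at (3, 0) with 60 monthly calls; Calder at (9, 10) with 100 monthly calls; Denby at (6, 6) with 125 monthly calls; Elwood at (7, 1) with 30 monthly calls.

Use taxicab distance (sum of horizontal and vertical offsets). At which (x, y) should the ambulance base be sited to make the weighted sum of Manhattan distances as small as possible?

(6, 6)

Manhattan distance separates: Σwᵢ(|x−xᵢ|+|y−yᵢ|) = Σwᵢ|x−xᵢ| + Σwᵢ|y−yᵢ|, so x and y are optimised independently as 1-D weighted medians.
Total weight W = 360; half = 180.
x-coordinate, sorted with cumulative weight:
  x=3 (Brookfield, w=60) cum 60
  x=4 (Ashton, w=45) cum 105
  x=6 (Denby, w=125) cum 230  ← median
  x=7 (Elwood, w=30) cum 260
  x=9 (Calder, w=100) cum 360
⇒ x* = 6
y-coordinate, sorted with cumulative weight:
  y=0 (Ashton, w=45) cum 45
  y=0 (Brookfield, w=60) cum 105
  y=1 (Elwood, w=30) cum 135
  y=6 (Denby, w=125) cum 260  ← median
  y=10 (Calder, w=100) cum 360
⇒ y* = 6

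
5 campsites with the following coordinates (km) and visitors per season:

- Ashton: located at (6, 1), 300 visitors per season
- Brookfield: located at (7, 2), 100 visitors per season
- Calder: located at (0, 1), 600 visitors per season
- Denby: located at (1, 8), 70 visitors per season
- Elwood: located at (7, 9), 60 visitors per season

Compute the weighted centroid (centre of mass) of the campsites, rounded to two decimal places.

The minimiser of Σwᵢ‖p−pᵢ‖² is the weighted centroid p* = (Σwᵢpᵢ)/(Σwᵢ).
Σwᵢ = 1130.
Σwᵢxᵢ = 300·6 + 100·7 + 600·0 + 70·1 + 60·7 = 2990.
Σwᵢyᵢ = 300·1 + 100·2 + 600·1 + 70·8 + 60·9 = 2200.
x* = 2990/1130 = 2.65, y* = 2200/1130 = 1.95.

(2.65, 1.95)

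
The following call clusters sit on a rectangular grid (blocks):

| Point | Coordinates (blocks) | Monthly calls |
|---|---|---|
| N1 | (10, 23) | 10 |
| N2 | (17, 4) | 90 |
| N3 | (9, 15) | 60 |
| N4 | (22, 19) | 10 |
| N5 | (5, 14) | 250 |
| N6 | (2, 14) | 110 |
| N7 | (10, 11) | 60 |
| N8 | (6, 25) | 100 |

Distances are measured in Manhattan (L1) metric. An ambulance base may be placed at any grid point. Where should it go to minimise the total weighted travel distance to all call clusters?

(5, 14)

Manhattan distance separates: Σwᵢ(|x−xᵢ|+|y−yᵢ|) = Σwᵢ|x−xᵢ| + Σwᵢ|y−yᵢ|, so x and y are optimised independently as 1-D weighted medians.
Total weight W = 690; half = 345.
x-coordinate, sorted with cumulative weight:
  x=2 (N6, w=110) cum 110
  x=5 (N5, w=250) cum 360  ← median
  x=6 (N8, w=100) cum 460
  x=9 (N3, w=60) cum 520
  x=10 (N1, w=10) cum 530
  x=10 (N7, w=60) cum 590
  x=17 (N2, w=90) cum 680
  x=22 (N4, w=10) cum 690
⇒ x* = 5
y-coordinate, sorted with cumulative weight:
  y=4 (N2, w=90) cum 90
  y=11 (N7, w=60) cum 150
  y=14 (N5, w=250) cum 400  ← median
  y=14 (N6, w=110) cum 510
  y=15 (N3, w=60) cum 570
  y=19 (N4, w=10) cum 580
  y=23 (N1, w=10) cum 590
  y=25 (N8, w=100) cum 690
⇒ y* = 14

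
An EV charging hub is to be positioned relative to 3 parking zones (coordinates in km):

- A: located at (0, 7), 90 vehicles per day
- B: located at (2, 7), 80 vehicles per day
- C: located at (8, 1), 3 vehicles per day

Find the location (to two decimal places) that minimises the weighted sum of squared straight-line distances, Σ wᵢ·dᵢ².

(1.06, 6.90)

The minimiser of Σwᵢ‖p−pᵢ‖² is the weighted centroid p* = (Σwᵢpᵢ)/(Σwᵢ).
Σwᵢ = 173.
Σwᵢxᵢ = 90·0 + 80·2 + 3·8 = 184.
Σwᵢyᵢ = 90·7 + 80·7 + 3·1 = 1193.
x* = 184/173 = 1.06, y* = 1193/173 = 6.90.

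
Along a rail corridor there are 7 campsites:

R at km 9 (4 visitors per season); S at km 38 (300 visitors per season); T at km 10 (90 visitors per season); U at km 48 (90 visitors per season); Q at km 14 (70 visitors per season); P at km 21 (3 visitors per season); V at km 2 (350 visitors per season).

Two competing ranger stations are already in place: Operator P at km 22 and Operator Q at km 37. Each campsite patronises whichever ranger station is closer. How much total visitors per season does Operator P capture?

The indifferent point is the midpoint (22+37)/2 = 29.5; campsites left of it (closer to Operator P at 22) go to Operator P, those right go to Operator Q.
  V at 2 (w=350) → Operator P
  R at 9 (w=4) → Operator P
  T at 10 (w=90) → Operator P
  Q at 14 (w=70) → Operator P
  P at 21 (w=3) → Operator P
  S at 38 (w=300) → Operator Q
  U at 48 (w=90) → Operator Q
Operator P captures 517; Operator Q captures 390.

517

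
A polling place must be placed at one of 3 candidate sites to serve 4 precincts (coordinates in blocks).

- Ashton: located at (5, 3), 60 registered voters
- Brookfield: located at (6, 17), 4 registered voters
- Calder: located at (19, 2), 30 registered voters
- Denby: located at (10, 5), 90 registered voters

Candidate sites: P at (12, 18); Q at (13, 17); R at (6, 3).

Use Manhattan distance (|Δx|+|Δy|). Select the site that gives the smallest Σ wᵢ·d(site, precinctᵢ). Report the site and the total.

R, total 1076 blocks

Total weighted distance at each candidate:
  P (12, 18): total = 3388
  Q (13, 17): total = 3328
  R (6, 3): total = 1076
Minimum is at R with total 1076 blocks.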